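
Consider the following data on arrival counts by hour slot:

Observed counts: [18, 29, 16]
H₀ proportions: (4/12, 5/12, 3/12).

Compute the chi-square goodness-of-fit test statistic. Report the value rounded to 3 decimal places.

n = 63; E_i = n·p_i = [21.00, 26.25, 15.75]
χ² = (18−21.00)²/21.00 + (29−26.25)²/26.25 + (16−15.75)²/15.75 = 0.7206
df = 2

test statistic = 0.721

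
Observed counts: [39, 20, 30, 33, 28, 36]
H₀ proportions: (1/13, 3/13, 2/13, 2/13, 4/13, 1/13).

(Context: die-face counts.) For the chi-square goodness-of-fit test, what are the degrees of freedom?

df = k − 1 = 6 − 1 = 5

degrees of freedom = 5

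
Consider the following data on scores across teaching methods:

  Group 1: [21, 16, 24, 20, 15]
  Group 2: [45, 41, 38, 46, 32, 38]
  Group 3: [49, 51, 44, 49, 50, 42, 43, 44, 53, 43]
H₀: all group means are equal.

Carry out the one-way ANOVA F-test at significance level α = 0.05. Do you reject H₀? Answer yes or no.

Group means [19.20, 40.00, 46.80], grand mean 38.286
SSB = Σnᵢ(x̄ᵢ−x̄)² = 2563.886; SSW = ΣΣ(x−x̄ᵢ)² = 332.400
MSB = 2563.886/2 = 1281.9429; MSW = 332.400/18 = 18.4667
F = MSB/MSW = 69.4193
df = (2, 18)
p-value (upper-tail) = 0.00000
At α=0.05: p < α → reject H₀

reject H₀: yes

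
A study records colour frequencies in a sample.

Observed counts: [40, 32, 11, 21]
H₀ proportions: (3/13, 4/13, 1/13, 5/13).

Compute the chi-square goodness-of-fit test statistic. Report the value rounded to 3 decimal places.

n = 104; E_i = n·p_i = [24.00, 32.00, 8.00, 40.00]
χ² = (40−24.00)²/24.00 + (32−32.00)²/32.00 + (11−8.00)²/8.00 + (21−40.00)²/40.00 = 20.8167
df = 3

test statistic = 20.817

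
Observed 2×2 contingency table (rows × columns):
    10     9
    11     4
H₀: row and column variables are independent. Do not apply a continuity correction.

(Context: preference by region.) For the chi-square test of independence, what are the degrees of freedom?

degrees of freedom = 1

df = (r−1)(c−1) = (2−1)·(2−1) = 1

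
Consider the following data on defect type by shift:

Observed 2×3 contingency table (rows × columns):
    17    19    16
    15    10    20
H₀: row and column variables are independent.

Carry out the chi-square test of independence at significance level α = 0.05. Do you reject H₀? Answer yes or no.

reject H₀: no

Row totals [52, 45], col totals [32, 29, 36], n=97
χ² = (17−17.15)²/17.15 + (19−15.55)²/15.55 + (16−19.30)²/19.30 + (15−14.85)²/14.85 + (10−13.45)²/13.45 + (20−16.70)²/16.70 = 2.8724
df = 2
p-value (upper-tail) = 0.23784
At α=0.05: p ≥ α → fail to reject H₀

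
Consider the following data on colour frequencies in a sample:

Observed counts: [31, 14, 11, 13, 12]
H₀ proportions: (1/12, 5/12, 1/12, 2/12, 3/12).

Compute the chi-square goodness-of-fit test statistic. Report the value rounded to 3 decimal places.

n = 81; E_i = n·p_i = [6.75, 33.75, 6.75, 13.50, 20.25]
χ² = (31−6.75)²/6.75 + (14−33.75)²/33.75 + (11−6.75)²/6.75 + (13−13.50)²/13.50 + (12−20.25)²/20.25 = 104.7333
df = 4

test statistic = 104.733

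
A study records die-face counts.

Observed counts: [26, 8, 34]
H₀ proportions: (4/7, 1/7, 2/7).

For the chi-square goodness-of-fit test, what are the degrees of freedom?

df = k − 1 = 3 − 1 = 2

degrees of freedom = 2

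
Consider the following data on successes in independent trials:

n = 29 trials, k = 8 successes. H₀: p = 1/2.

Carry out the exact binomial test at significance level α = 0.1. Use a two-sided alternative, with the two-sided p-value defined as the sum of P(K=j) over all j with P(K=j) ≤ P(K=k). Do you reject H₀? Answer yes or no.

reject H₀: yes

Exact binomial: n=29, k=8, p₀=1/2=0.5000
P(X=j) = C(n,j)·p₀^j·(1−p₀)^(n−j); p = Σ P(X=j) over j with P(X=j) ≤ P(X=8)
p-value (two-sided) = 0.02412
At α=0.1: p < α → reject H₀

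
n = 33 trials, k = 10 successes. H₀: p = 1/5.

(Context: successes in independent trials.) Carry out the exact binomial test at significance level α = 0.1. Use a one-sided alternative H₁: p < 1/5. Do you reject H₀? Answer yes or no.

Exact binomial: n=33, k=10, p₀=1/5=0.2000
P(X≤10) from Σ C(n,i)·p₀^i·(1−p₀)^(n−i)
p-value (one-sided, H₁ less) = 0.94916
At α=0.1: p ≥ α → fail to reject H₀

reject H₀: no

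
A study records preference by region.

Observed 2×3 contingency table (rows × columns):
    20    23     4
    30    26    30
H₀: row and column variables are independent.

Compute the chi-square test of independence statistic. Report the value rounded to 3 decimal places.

test statistic = 11.630

Row totals [47, 86], col totals [50, 49, 34], n=133
χ² = (20−17.67)²/17.67 + (23−17.32)²/17.32 + (4−12.02)²/12.02 + (30−32.33)²/32.33 + (26−31.68)²/31.68 + (30−21.98)²/21.98 = 11.6299
df = 2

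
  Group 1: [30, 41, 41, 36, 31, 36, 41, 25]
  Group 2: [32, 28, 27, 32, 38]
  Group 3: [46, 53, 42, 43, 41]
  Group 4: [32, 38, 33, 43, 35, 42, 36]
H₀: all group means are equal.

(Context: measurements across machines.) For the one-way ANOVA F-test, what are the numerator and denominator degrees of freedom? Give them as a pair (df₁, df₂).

k = 4 groups, N = 25 total
df = (k−1, N−k) = (4−1, 25−4) = (3, 21)

degrees of freedom = [3, 21]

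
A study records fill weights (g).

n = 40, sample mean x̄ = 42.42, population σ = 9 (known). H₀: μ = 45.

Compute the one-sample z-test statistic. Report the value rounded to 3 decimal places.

test statistic = -1.813

SE = σ/√n = 9/√40 = 1.4230
z = (x̄−μ₀)/SE = (42.42−45)/1.4230 = -1.8130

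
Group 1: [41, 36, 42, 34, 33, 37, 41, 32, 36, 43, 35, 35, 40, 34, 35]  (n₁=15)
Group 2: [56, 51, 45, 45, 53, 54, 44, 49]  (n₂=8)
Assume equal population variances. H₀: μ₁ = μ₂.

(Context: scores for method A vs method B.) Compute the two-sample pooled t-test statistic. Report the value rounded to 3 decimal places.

x̄₁=36.933, s₁=3.535, n₁=15
x̄₂=49.625, s₂=4.596, n₂=8
s_p² = [14·3.535² + 7·4.596²]/21 = 15.3718
SE = √(s_p²·(1/15+1/8)) = 1.7165
t = (36.933−49.625)/1.7165 = -7.3941
df = 21

test statistic = -7.394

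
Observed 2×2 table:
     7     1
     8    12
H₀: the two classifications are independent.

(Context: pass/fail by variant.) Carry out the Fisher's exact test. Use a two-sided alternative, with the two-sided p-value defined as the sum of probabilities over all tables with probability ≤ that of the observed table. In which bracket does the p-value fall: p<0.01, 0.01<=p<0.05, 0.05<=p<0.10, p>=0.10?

p-value bracket: 0.01<=p<0.05

Margins: r₁=8, r₂=20, c₁=15, c₂=13, n=28
p_obs = C(8,7)·C(20,8)/C(28,15); sum pmf over tables with pmf ≤ p_obs
p-value (two-sided) = 0.03768
→ bracket: 0.01<=p<0.05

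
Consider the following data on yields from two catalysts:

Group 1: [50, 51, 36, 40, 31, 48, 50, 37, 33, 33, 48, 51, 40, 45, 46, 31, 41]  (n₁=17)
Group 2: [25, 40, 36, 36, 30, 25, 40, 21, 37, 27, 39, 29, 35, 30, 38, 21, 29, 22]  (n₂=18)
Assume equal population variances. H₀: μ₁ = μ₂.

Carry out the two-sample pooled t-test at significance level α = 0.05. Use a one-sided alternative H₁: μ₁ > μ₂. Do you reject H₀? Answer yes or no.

reject H₀: yes

x̄₁=41.824, s₁=7.333, n₁=17
x̄₂=31.111, s₂=6.668, n₂=18
s_p² = [16·7.333² + 17·6.668²]/33 = 48.9772
SE = √(s_p²·(1/17+1/18)) = 2.3668
t = (41.824−31.111)/2.3668 = 4.5260
df = 33
p-value (one-sided, H₁ greater) = 0.00004
At α=0.05: p < α → reject H₀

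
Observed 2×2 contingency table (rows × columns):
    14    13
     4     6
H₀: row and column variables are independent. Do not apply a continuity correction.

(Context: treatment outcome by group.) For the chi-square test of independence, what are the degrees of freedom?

degrees of freedom = 1

df = (r−1)(c−1) = (2−1)·(2−1) = 1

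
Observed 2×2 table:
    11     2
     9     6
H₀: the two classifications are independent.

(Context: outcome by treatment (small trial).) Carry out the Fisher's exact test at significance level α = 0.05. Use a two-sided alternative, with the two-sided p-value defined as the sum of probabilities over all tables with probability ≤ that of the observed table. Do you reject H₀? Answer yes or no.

reject H₀: no

Margins: r₁=13, r₂=15, c₁=20, c₂=8, n=28
p_obs = C(13,11)·C(15,9)/C(28,20); sum pmf over tables with pmf ≤ p_obs
p-value (two-sided) = 0.22126
At α=0.05: p ≥ α → fail to reject H₀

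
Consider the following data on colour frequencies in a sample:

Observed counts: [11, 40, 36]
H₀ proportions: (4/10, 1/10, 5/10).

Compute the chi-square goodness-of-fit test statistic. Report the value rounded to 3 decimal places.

test statistic = 130.178

n = 87; E_i = n·p_i = [34.80, 8.70, 43.50]
χ² = (11−34.80)²/34.80 + (40−8.70)²/8.70 + (36−43.50)²/43.50 = 130.1782
df = 2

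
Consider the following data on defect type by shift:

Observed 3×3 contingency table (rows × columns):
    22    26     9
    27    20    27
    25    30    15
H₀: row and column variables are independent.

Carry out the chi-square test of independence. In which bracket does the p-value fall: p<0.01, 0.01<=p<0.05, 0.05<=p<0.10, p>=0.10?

p-value bracket: 0.01<=p<0.05

Row totals [57, 74, 70], col totals [74, 76, 51], n=201
χ² = (22−20.99)²/20.99 + (26−21.55)²/21.55 + (9−14.46)²/14.46 + (27−27.24)²/27.24 + (20−27.98)²/27.98 + (27−18.78)²/18.78 + (25−25.77)²/25.77 + (30−26.47)²/26.47 + (15−17.76)²/17.76 = 9.8342
df = 4
p-value (upper-tail) = 0.04331
→ bracket: 0.01<=p<0.05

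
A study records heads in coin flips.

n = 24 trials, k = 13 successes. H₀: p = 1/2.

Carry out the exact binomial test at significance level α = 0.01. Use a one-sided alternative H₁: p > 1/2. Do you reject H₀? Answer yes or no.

Exact binomial: n=24, k=13, p₀=1/2=0.5000
P(X≥13) from Σ C(n,i)·p₀^i·(1−p₀)^(n−i)
p-value (one-sided, H₁ greater) = 0.41941
At α=0.01: p ≥ α → fail to reject H₀

reject H₀: no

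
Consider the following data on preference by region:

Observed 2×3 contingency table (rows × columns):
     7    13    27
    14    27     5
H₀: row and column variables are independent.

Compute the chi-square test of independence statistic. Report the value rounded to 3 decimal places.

test statistic = 22.350

Row totals [47, 46], col totals [21, 40, 32], n=93
χ² = (7−10.61)²/10.61 + (13−20.22)²/20.22 + (27−16.17)²/16.17 + (14−10.39)²/10.39 + (27−19.78)²/19.78 + (5−15.83)²/15.83 = 22.3502
df = 2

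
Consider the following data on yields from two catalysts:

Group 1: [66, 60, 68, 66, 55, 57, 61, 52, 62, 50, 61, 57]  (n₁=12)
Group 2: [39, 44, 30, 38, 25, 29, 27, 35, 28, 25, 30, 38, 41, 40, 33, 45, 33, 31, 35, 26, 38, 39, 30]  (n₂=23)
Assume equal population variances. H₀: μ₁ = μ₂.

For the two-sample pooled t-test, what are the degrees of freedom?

df = n₁ + n₂ − 2 = 12 + 23 − 2 = 33

degrees of freedom = 33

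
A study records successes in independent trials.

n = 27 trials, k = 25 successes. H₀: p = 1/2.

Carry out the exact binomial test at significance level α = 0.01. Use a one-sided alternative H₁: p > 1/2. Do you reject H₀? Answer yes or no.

reject H₀: yes

Exact binomial: n=27, k=25, p₀=1/2=0.5000
P(X≥25) from Σ C(n,i)·p₀^i·(1−p₀)^(n−i)
p-value (one-sided, H₁ greater) = 0.00000
At α=0.01: p < α → reject H₀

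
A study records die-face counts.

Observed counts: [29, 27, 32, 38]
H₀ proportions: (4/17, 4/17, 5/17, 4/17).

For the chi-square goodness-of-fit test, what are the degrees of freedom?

df = k − 1 = 4 − 1 = 3

degrees of freedom = 3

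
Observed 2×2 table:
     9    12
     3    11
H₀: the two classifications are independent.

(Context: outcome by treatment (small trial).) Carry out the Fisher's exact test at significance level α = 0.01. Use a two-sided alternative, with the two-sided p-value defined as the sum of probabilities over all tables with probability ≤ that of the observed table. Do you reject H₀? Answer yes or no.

Margins: r₁=21, r₂=14, c₁=12, c₂=23, n=35
p_obs = C(21,9)·C(14,3)/C(35,12); sum pmf over tables with pmf ≤ p_obs
p-value (two-sided) = 0.28164
At α=0.01: p ≥ α → fail to reject H₀

reject H₀: no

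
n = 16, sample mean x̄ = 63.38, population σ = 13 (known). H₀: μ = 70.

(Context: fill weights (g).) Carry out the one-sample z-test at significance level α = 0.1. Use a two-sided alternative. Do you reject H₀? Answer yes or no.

SE = σ/√n = 13/√16 = 3.2500
z = (x̄−μ₀)/SE = (63.38−70)/3.2500 = -2.0369
p-value (two-sided) = 0.04166
At α=0.1: p < α → reject H₀

reject H₀: yes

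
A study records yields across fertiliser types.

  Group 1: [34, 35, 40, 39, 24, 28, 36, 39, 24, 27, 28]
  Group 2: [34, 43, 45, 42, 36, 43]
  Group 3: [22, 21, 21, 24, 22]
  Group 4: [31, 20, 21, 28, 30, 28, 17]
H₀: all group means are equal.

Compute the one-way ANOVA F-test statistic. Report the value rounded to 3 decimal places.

test statistic = 15.129

Group means [32.18, 40.50, 22.00, 25.00], grand mean 30.414
SSB = Σnᵢ(x̄ᵢ−x̄)² = 1203.898; SSW = ΣΣ(x−x̄ᵢ)² = 663.136
MSB = 1203.898/3 = 401.2994; MSW = 663.136/25 = 26.5255
F = MSB/MSW = 15.1288
df = (3, 25)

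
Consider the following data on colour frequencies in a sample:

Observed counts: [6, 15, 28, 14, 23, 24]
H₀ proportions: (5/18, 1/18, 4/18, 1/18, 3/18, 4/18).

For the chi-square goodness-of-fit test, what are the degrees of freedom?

degrees of freedom = 5

df = k − 1 = 6 − 1 = 5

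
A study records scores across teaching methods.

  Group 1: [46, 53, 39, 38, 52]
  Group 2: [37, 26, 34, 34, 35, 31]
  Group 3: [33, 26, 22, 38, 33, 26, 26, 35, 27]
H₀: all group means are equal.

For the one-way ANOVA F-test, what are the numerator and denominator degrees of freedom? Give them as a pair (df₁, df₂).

degrees of freedom = [2, 17]

k = 3 groups, N = 20 total
df = (k−1, N−k) = (3−1, 20−3) = (2, 17)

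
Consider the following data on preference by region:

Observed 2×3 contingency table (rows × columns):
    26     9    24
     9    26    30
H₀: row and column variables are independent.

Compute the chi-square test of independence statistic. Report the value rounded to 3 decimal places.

test statistic = 16.930

Row totals [59, 65], col totals [35, 35, 54], n=124
χ² = (26−16.65)²/16.65 + (9−16.65)²/16.65 + (24−25.69)²/25.69 + (9−18.35)²/18.35 + (26−18.35)²/18.35 + (30−28.31)²/28.31 = 16.9303
df = 2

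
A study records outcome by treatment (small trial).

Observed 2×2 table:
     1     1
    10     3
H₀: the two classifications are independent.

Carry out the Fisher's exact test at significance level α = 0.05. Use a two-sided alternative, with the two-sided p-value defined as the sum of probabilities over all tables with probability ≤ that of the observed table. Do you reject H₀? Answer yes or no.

Margins: r₁=2, r₂=13, c₁=11, c₂=4, n=15
p_obs = C(2,1)·C(13,10)/C(15,11); sum pmf over tables with pmf ≤ p_obs
p-value (two-sided) = 0.47619
At α=0.05: p ≥ α → fail to reject H₀

reject H₀: no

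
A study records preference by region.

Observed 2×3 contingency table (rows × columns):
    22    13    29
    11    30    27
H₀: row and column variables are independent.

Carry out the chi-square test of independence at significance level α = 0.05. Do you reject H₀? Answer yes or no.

Row totals [64, 68], col totals [33, 43, 56], n=132
χ² = (22−16.00)²/16.00 + (13−20.85)²/20.85 + (29−27.15)²/27.15 + (11−17.00)²/17.00 + (30−22.15)²/22.15 + (27−28.85)²/28.85 = 10.3473
df = 2
p-value (upper-tail) = 0.00566
At α=0.05: p < α → reject H₀

reject H₀: yes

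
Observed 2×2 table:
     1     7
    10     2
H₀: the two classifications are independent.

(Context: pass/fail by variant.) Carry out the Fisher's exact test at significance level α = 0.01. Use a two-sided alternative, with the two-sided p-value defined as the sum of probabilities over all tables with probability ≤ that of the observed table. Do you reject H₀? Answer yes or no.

Margins: r₁=8, r₂=12, c₁=11, c₂=9, n=20
p_obs = C(8,1)·C(12,10)/C(20,11); sum pmf over tables with pmf ≤ p_obs
p-value (two-sided) = 0.00452
At α=0.01: p < α → reject H₀

reject H₀: yes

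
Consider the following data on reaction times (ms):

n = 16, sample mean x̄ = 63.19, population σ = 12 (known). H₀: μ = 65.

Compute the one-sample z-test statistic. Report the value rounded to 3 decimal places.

SE = σ/√n = 12/√16 = 3.0000
z = (x̄−μ₀)/SE = (63.19−65)/3.0000 = -0.6033

test statistic = -0.603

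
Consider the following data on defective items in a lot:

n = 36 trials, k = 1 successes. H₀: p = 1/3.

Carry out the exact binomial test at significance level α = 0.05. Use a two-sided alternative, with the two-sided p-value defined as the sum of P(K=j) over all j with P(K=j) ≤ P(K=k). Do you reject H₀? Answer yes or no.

reject H₀: yes

Exact binomial: n=36, k=1, p₀=1/3=0.3333
P(X=j) = C(n,j)·p₀^j·(1−p₀)^(n−j); p = Σ P(X=j) over j with P(X=j) ≤ P(X=1)
p-value (two-sided) = 0.00002
At α=0.05: p < α → reject H₀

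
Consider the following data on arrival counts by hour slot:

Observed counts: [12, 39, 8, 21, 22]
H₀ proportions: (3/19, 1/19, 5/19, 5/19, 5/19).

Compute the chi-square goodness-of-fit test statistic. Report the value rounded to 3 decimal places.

test statistic = 227.110

n = 102; E_i = n·p_i = [16.11, 5.37, 26.84, 26.84, 26.84]
χ² = (12−16.11)²/16.11 + (39−5.37)²/5.37 + (8−26.84)²/26.84 + (21−26.84)²/26.84 + (22−26.84)²/26.84 = 227.1098
df = 4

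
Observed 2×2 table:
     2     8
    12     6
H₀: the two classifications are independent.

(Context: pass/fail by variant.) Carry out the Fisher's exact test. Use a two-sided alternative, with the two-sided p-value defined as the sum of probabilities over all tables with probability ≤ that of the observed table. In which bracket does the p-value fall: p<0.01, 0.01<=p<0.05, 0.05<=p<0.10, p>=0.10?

p-value bracket: 0.01<=p<0.05

Margins: r₁=10, r₂=18, c₁=14, c₂=14, n=28
p_obs = C(10,2)·C(18,12)/C(28,14); sum pmf over tables with pmf ≤ p_obs
p-value (two-sided) = 0.04607
→ bracket: 0.01<=p<0.05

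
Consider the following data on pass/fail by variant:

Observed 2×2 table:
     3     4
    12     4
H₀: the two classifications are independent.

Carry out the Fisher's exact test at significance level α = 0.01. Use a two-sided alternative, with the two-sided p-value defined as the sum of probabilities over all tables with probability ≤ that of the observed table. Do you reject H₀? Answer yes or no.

Margins: r₁=7, r₂=16, c₁=15, c₂=8, n=23
p_obs = C(7,3)·C(16,12)/C(23,15); sum pmf over tables with pmf ≤ p_obs
p-value (two-sided) = 0.18190
At α=0.01: p ≥ α → fail to reject H₀

reject H₀: no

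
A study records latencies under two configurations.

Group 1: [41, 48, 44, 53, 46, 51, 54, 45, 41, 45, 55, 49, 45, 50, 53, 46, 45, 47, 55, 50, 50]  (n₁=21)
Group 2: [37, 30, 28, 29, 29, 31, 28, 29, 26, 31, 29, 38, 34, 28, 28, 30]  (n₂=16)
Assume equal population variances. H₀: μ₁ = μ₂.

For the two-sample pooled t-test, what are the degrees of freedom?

degrees of freedom = 35

df = n₁ + n₂ − 2 = 21 + 16 − 2 = 35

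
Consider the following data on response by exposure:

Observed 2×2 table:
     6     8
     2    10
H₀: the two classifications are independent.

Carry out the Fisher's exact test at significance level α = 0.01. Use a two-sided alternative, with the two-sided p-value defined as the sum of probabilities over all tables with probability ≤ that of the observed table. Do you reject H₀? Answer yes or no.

Margins: r₁=14, r₂=12, c₁=8, c₂=18, n=26
p_obs = C(14,6)·C(12,2)/C(26,8); sum pmf over tables with pmf ≤ p_obs
p-value (two-sided) = 0.21638
At α=0.01: p ≥ α → fail to reject H₀

reject H₀: no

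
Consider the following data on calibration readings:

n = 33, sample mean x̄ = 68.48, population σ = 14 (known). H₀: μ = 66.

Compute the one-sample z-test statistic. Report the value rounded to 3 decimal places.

SE = σ/√n = 14/√33 = 2.4371
z = (x̄−μ₀)/SE = (68.48−66)/2.4371 = 1.0176

test statistic = 1.018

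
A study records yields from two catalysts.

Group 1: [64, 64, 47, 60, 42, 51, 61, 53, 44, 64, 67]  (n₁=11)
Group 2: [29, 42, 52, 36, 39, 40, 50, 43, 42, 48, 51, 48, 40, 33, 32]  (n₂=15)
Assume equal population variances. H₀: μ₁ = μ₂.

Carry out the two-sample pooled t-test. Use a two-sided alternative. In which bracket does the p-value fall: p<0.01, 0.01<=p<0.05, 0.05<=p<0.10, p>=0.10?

p-value bracket: p<0.01

x̄₁=56.091, s₁=8.994, n₁=11
x̄₂=41.667, s₂=7.168, n₂=15
s_p² = [10·8.994² + 14·7.168²]/24 = 63.6768
SE = √(s_p²·(1/11+1/15)) = 3.1676
t = (56.091−41.667)/3.1676 = 4.5536
df = 24
p-value (two-sided) = 0.00013
→ bracket: p<0.01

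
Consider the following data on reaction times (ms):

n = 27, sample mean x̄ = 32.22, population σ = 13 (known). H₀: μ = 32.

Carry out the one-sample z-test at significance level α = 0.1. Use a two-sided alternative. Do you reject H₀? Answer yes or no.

reject H₀: no

SE = σ/√n = 13/√27 = 2.5019
z = (x̄−μ₀)/SE = (32.22−32)/2.5019 = 0.0879
p-value (two-sided) = 0.92993
At α=0.1: p ≥ α → fail to reject H₀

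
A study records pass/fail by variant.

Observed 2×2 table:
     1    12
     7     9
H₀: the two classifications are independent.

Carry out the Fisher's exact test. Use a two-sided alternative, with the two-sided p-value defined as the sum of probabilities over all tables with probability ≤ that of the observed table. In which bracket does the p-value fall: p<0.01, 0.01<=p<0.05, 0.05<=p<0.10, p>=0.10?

p-value bracket: 0.01<=p<0.05

Margins: r₁=13, r₂=16, c₁=8, c₂=21, n=29
p_obs = C(13,1)·C(16,7)/C(29,8); sum pmf over tables with pmf ≤ p_obs
p-value (two-sided) = 0.04434
→ bracket: 0.01<=p<0.05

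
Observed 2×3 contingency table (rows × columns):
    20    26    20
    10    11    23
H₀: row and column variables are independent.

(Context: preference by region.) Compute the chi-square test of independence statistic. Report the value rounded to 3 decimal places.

Row totals [66, 44], col totals [30, 37, 43], n=110
χ² = (20−18.00)²/18.00 + (26−22.20)²/22.20 + (20−25.80)²/25.80 + (10−12.00)²/12.00 + (11−14.80)²/14.80 + (23−17.20)²/17.20 = 5.4414
df = 2

test statistic = 5.441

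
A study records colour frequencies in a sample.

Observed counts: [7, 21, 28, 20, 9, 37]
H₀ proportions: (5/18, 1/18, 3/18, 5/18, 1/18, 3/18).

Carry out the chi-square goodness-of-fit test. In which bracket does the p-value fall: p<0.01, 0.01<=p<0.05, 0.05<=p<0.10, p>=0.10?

n = 122; E_i = n·p_i = [33.89, 6.78, 20.33, 33.89, 6.78, 20.33]
χ² = (7−33.89)²/33.89 + (21−6.78)²/6.78 + (28−20.33)²/20.33 + (20−33.89)²/33.89 + (9−6.78)²/6.78 + (37−20.33)²/20.33 = 74.1508
df = 5
p-value (upper-tail) = 0.00000
→ bracket: p<0.01

p-value bracket: p<0.01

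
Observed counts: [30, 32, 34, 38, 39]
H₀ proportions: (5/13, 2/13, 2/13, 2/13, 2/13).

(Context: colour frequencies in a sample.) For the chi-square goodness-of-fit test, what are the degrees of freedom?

degrees of freedom = 4

df = k − 1 = 5 − 1 = 4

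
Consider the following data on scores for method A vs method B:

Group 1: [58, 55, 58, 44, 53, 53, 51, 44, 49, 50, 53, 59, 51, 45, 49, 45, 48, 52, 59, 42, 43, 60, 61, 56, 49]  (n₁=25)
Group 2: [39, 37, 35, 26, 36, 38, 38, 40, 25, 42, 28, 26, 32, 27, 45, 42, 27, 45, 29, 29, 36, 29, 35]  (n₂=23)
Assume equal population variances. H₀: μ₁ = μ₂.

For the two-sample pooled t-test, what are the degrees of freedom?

df = n₁ + n₂ − 2 = 25 + 23 − 2 = 46

degrees of freedom = 46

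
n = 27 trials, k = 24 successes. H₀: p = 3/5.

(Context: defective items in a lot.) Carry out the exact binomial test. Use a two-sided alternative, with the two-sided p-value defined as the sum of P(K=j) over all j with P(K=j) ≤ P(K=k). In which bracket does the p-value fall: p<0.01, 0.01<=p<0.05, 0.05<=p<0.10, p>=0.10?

p-value bracket: p<0.01

Exact binomial: n=27, k=24, p₀=3/5=0.6000
P(X=j) = C(n,j)·p₀^j·(1−p₀)^(n−j); p = Σ P(X=j) over j with P(X=j) ≤ P(X=24)
p-value (two-sided) = 0.00141
→ bracket: p<0.01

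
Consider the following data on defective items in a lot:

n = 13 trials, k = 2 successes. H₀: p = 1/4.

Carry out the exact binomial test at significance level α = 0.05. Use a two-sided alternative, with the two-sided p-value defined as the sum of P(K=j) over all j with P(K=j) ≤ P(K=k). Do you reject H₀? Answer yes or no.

reject H₀: no

Exact binomial: n=13, k=2, p₀=1/4=0.2500
P(X=j) = C(n,j)·p₀^j·(1−p₀)^(n−j); p = Σ P(X=j) over j with P(X=j) ≤ P(X=2)
p-value (two-sided) = 0.53864
At α=0.05: p ≥ α → fail to reject H₀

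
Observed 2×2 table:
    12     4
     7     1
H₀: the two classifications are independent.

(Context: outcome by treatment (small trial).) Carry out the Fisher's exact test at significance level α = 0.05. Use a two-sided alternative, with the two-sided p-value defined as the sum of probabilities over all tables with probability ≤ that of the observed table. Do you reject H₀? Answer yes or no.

reject H₀: no

Margins: r₁=16, r₂=8, c₁=19, c₂=5, n=24
p_obs = C(16,12)·C(8,7)/C(24,19); sum pmf over tables with pmf ≤ p_obs
p-value (two-sided) = 0.63109
At α=0.05: p ≥ α → fail to reject H₀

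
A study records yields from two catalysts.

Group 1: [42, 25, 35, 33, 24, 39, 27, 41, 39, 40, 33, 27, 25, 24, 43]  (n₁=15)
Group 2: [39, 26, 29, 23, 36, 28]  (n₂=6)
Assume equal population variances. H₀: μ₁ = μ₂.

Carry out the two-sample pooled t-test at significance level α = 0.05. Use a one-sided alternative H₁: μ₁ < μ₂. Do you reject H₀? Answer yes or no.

reject H₀: no

x̄₁=33.133, s₁=7.230, n₁=15
x̄₂=30.167, s₂=6.113, n₂=6
s_p² = [14·7.230² + 5·6.113²]/19 = 48.3456
SE = √(s_p²·(1/15+1/6)) = 3.3587
t = (33.133−30.167)/3.3587 = 0.8833
df = 19
p-value (one-sided, H₁ less) = 0.80594
At α=0.05: p ≥ α → fail to reject H₀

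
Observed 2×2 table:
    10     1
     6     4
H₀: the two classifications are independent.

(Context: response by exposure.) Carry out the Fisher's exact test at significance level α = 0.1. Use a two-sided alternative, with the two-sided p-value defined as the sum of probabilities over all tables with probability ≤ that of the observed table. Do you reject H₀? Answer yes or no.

reject H₀: no

Margins: r₁=11, r₂=10, c₁=16, c₂=5, n=21
p_obs = C(11,10)·C(10,6)/C(21,16); sum pmf over tables with pmf ≤ p_obs
p-value (two-sided) = 0.14861
At α=0.1: p ≥ α → fail to reject H₀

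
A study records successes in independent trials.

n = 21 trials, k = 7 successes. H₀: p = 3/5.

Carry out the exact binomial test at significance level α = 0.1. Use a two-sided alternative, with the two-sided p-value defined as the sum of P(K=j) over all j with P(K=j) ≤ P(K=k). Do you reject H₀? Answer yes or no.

Exact binomial: n=21, k=7, p₀=3/5=0.6000
P(X=j) = C(n,j)·p₀^j·(1−p₀)^(n−j); p = Σ P(X=j) over j with P(X=j) ≤ P(X=7)
p-value (two-sided) = 0.02331
At α=0.1: p < α → reject H₀

reject H₀: yes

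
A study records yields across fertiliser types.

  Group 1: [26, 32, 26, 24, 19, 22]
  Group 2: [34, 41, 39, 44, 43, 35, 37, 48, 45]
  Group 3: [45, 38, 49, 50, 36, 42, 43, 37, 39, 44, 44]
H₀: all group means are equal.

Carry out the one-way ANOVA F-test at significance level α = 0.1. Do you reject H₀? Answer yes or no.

Group means [24.83, 40.67, 42.45], grand mean 37.769
SSB = Σnᵢ(x̄ᵢ−x̄)² = 1321.055; SSW = ΣΣ(x−x̄ᵢ)² = 493.561
MSB = 1321.055/2 = 660.5274; MSW = 493.561/23 = 21.4592
F = MSB/MSW = 30.7807
df = (2, 23)
p-value (upper-tail) = 0.00000
At α=0.1: p < α → reject H₀

reject H₀: yes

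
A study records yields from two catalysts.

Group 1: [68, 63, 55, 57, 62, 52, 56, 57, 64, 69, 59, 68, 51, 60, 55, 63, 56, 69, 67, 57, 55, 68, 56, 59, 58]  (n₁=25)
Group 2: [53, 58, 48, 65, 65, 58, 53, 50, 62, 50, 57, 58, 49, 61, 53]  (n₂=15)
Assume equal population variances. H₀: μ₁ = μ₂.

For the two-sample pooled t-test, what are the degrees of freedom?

degrees of freedom = 38

df = n₁ + n₂ − 2 = 25 + 15 − 2 = 38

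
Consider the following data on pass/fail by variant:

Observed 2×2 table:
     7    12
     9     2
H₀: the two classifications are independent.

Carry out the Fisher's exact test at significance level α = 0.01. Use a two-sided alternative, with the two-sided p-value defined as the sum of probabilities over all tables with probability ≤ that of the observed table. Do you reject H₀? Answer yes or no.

reject H₀: no

Margins: r₁=19, r₂=11, c₁=16, c₂=14, n=30
p_obs = C(19,7)·C(11,9)/C(30,16); sum pmf over tables with pmf ≤ p_obs
p-value (two-sided) = 0.02589
At α=0.01: p ≥ α → fail to reject H₀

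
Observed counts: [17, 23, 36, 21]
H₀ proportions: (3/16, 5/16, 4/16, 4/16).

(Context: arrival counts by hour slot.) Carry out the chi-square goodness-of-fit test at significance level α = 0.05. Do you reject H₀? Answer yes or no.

reject H₀: yes

n = 97; E_i = n·p_i = [18.19, 30.31, 24.25, 24.25]
χ² = (17−18.19)²/18.19 + (23−30.31)²/30.31 + (36−24.25)²/24.25 + (21−24.25)²/24.25 = 7.9704
df = 3
p-value (upper-tail) = 0.04663
At α=0.05: p < α → reject H₀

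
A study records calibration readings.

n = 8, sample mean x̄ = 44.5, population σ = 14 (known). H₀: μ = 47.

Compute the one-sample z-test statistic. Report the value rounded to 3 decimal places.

test statistic = -0.505

SE = σ/√n = 14/√8 = 4.9497
z = (x̄−μ₀)/SE = (44.5−47)/4.9497 = -0.5051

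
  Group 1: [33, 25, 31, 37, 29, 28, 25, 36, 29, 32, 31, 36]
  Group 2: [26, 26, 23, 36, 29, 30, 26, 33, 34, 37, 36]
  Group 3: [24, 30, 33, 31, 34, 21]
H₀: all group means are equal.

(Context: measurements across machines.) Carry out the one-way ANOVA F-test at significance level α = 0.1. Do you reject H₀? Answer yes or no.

reject H₀: no

Group means [31.00, 30.55, 28.83], grand mean 30.379
SSB = Σnᵢ(x̄ᵢ−x̄)² = 19.267; SSW = ΣΣ(x−x̄ᵢ)² = 555.561
MSB = 19.267/2 = 9.6335; MSW = 555.561/26 = 21.3677
F = MSB/MSW = 0.4508
df = (2, 26)
p-value (upper-tail) = 0.64198
At α=0.1: p ≥ α → fail to reject H₀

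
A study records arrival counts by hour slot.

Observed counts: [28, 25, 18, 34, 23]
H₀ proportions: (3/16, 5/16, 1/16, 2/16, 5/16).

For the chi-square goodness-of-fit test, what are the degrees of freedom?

df = k − 1 = 5 − 1 = 4

degrees of freedom = 4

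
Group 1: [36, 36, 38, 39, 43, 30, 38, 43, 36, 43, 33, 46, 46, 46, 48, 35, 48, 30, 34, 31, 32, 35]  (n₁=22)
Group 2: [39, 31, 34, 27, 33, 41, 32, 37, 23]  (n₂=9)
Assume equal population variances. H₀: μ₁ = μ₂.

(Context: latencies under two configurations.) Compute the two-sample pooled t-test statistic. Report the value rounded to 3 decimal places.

x̄₁=38.455, s₁=5.966, n₁=22
x̄₂=33.000, s₂=5.679, n₂=9
s_p² = [21·5.966² + 8·5.679²]/29 = 34.6708
SE = √(s_p²·(1/22+1/9)) = 2.3299
t = (38.455−33.000)/2.3299 = 2.3411
df = 29

test statistic = 2.341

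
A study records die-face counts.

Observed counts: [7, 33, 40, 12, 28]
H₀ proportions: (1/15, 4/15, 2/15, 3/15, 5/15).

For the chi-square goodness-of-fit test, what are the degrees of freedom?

degrees of freedom = 4

df = k − 1 = 5 − 1 = 4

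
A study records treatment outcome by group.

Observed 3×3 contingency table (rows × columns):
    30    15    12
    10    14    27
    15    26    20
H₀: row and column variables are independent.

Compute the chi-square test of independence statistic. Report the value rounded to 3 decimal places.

Row totals [57, 51, 61], col totals [55, 55, 59], n=169
χ² = (30−18.55)²/18.55 + (15−18.55)²/18.55 + (12−19.90)²/19.90 + (10−16.60)²/16.60 + (14−16.60)²/16.60 + (27−17.80)²/17.80 + (15−19.85)²/19.85 + (26−19.85)²/19.85 + (20−21.30)²/21.30 = 21.8291
df = 4

test statistic = 21.829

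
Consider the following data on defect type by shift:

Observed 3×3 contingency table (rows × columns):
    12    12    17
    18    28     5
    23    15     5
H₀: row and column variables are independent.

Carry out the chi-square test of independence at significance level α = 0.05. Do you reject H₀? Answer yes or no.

reject H₀: yes

Row totals [41, 51, 43], col totals [53, 55, 27], n=135
χ² = (12−16.10)²/16.10 + (12−16.70)²/16.70 + (17−8.20)²/8.20 + (18−20.02)²/20.02 + (28−20.78)²/20.78 + (5−10.20)²/10.20 + (23−16.88)²/16.88 + (15−17.52)²/17.52 + (5−8.60)²/8.60 = 21.2632
df = 4
p-value (upper-tail) = 0.00028
At α=0.05: p < α → reject H₀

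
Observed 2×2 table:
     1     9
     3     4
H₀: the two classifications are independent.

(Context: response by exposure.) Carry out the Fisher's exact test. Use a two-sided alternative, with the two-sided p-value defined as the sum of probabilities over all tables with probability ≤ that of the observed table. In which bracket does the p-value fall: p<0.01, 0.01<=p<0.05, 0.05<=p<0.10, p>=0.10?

Margins: r₁=10, r₂=7, c₁=4, c₂=13, n=17
p_obs = C(10,1)·C(7,3)/C(17,4); sum pmf over tables with pmf ≤ p_obs
p-value (two-sided) = 0.25000
→ bracket: p>=0.10

p-value bracket: p>=0.10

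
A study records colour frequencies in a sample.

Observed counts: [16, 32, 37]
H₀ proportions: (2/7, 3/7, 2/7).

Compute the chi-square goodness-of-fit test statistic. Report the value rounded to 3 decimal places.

n = 85; E_i = n·p_i = [24.29, 36.43, 24.29]
χ² = (16−24.29)²/24.29 + (32−36.43)²/36.43 + (37−24.29)²/24.29 = 10.0216
df = 2

test statistic = 10.022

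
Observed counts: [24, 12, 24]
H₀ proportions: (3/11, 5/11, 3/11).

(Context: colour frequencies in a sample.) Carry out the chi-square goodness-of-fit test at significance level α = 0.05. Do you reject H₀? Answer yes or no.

n = 60; E_i = n·p_i = [16.36, 27.27, 16.36]
χ² = (24−16.36)²/16.36 + (12−27.27)²/27.27 + (24−16.36)²/16.36 = 15.6800
df = 2
p-value (upper-tail) = 0.00039
At α=0.05: p < α → reject H₀

reject H₀: yes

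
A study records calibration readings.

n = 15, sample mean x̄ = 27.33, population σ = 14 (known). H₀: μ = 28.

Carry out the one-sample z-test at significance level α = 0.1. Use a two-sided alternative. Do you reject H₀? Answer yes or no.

SE = σ/√n = 14/√15 = 3.6148
z = (x̄−μ₀)/SE = (27.33−28)/3.6148 = -0.1853
p-value (two-sided) = 0.85295
At α=0.1: p ≥ α → fail to reject H₀

reject H₀: no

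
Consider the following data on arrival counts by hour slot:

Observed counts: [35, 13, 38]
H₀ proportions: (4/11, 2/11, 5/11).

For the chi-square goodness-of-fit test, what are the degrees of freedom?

degrees of freedom = 2

df = k − 1 = 3 − 1 = 2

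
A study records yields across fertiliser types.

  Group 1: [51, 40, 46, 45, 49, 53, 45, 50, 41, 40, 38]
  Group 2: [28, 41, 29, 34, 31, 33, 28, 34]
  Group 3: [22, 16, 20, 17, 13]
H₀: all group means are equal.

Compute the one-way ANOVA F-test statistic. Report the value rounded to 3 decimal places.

test statistic = 65.720

Group means [45.27, 32.25, 17.60], grand mean 35.167
SSB = Σnᵢ(x̄ᵢ−x̄)² = 2734.452; SSW = ΣΣ(x−x̄ᵢ)² = 436.882
MSB = 2734.452/2 = 1367.2258; MSW = 436.882/21 = 20.8039
F = MSB/MSW = 65.7197
df = (2, 21)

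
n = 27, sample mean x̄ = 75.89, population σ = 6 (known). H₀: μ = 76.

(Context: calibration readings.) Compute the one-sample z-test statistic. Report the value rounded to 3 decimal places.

SE = σ/√n = 6/√27 = 1.1547
z = (x̄−μ₀)/SE = (75.89−76)/1.1547 = -0.0953

test statistic = -0.095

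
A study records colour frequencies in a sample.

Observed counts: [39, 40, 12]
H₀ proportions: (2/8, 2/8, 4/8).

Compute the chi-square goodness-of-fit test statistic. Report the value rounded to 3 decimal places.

n = 91; E_i = n·p_i = [22.75, 22.75, 45.50]
χ² = (39−22.75)²/22.75 + (40−22.75)²/22.75 + (12−45.50)²/45.50 = 49.3516
df = 2

test statistic = 49.352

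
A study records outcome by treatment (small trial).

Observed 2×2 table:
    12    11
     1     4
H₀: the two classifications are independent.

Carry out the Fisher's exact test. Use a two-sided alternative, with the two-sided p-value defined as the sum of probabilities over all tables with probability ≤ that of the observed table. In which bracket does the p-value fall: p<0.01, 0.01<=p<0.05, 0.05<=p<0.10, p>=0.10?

p-value bracket: p>=0.10

Margins: r₁=23, r₂=5, c₁=13, c₂=15, n=28
p_obs = C(23,12)·C(5,1)/C(28,13); sum pmf over tables with pmf ≤ p_obs
p-value (two-sided) = 0.33333
→ bracket: p>=0.10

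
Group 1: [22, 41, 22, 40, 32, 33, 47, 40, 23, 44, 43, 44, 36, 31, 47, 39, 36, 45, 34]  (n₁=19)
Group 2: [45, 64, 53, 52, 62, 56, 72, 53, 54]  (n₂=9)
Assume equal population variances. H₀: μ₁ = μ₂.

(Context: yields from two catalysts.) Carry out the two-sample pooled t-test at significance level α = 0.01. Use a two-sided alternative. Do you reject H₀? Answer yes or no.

x̄₁=36.789, s₁=8.059, n₁=19
x̄₂=56.778, s₂=7.981, n₂=9
s_p² = [18·8.059² + 8·7.981²]/26 = 64.5659
SE = √(s_p²·(1/19+1/9)) = 3.2515
t = (36.789−56.778)/3.2515 = -6.1474
df = 26
p-value (two-sided) = 0.00000
At α=0.01: p < α → reject H₀

reject H₀: yes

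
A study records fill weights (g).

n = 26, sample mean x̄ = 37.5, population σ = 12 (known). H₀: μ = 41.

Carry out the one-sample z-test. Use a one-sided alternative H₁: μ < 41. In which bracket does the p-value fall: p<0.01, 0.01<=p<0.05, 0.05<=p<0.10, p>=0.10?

SE = σ/√n = 12/√26 = 2.3534
z = (x̄−μ₀)/SE = (37.5−41)/2.3534 = -1.4872
p-value (one-sided, H₁ less) = 0.06848
→ bracket: 0.05<=p<0.10

p-value bracket: 0.05<=p<0.10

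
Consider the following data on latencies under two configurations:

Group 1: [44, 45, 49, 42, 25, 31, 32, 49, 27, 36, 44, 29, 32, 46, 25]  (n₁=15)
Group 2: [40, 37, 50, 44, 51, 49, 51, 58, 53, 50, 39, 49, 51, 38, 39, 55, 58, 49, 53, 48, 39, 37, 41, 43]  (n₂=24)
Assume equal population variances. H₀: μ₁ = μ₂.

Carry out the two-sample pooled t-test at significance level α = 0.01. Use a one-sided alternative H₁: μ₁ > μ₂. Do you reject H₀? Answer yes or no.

reject H₀: no

x̄₁=37.067, s₁=8.844, n₁=15
x̄₂=46.750, s₂=6.720, n₂=24
s_p² = [14·8.844² + 23·6.720²]/37 = 57.6604
SE = √(s_p²·(1/15+1/24)) = 2.4993
t = (37.067−46.750)/2.4993 = -3.8744
df = 37
p-value (one-sided, H₁ greater) = 0.99979
At α=0.01: p ≥ α → fail to reject H₀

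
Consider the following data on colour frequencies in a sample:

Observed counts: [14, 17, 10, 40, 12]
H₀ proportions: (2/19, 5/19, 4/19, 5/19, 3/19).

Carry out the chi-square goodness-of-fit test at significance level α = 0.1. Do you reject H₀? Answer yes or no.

n = 93; E_i = n·p_i = [9.79, 24.47, 19.58, 24.47, 14.68]
χ² = (14−9.79)²/9.79 + (17−24.47)²/24.47 + (10−19.58)²/19.58 + (40−24.47)²/24.47 + (12−14.68)²/14.68 = 19.1204
df = 4
p-value (upper-tail) = 0.00074
At α=0.1: p < α → reject H₀

reject H₀: yes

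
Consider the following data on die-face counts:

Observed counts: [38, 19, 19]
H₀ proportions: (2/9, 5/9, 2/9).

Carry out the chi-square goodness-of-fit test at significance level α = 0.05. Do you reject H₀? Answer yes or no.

n = 76; E_i = n·p_i = [16.89, 42.22, 16.89]
χ² = (38−16.89)²/16.89 + (19−42.22)²/42.22 + (19−16.89)²/16.89 = 39.4250
df = 2
p-value (upper-tail) = 0.00000
At α=0.05: p < α → reject H₀

reject H₀: yes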